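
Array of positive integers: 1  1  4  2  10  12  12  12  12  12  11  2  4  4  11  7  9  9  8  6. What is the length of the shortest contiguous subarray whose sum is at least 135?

15

add 1: running sum 1 < 135
add 1: running sum 2 < 135
add 4: running sum 6 < 135
add 2: running sum 8 < 135
add 10: running sum 18 < 135
add 12: running sum 30 < 135
add 12: running sum 42 < 135
add 12: running sum 54 < 135
add 12: running sum 66 < 135
add 12: running sum 78 < 135
add 11: running sum 89 < 135
add 2: running sum 91 < 135
add 4: running sum 95 < 135
add 4: running sum 99 < 135
add 11: running sum 110 < 135
add 7: running sum 117 < 135
add 9: running sum 126 < 135
end 17: [1, 1, 4, 2, 10, 12, 12, 12, 12, 12, 11, 2, 4, 4, 11, 7, 9, 9] sum 135, len 18
end 18: [10, 12, 12, 12, 12, 12, 11, 2, 4, 4, 11, 7, 9, 9, 8] sum 135, len 15
end 19: [10, 12, 12, 12, 12, 12, 11, 2, 4, 4, 11, 7, 9, 9, 8, 6] sum 141, len 16
Shortest qualifying length: 15.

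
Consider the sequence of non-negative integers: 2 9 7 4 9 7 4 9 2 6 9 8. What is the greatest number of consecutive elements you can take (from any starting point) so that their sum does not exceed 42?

7

→ 2: sum 2, len 1
→ 9: sum 11, len 2
→ 7: sum 18, len 3
→ 4: sum 22, len 4
→ 9: sum 31, len 5
→ 7: sum 38, len 6
→ 4: sum 42, len 7
→ 9 (dropped 2, 9): sum 40, len 6
→ 2: sum 42, len 7
→ 6 (dropped 7): sum 41, len 7
→ 9 (dropped 4, 9): sum 37, len 6
→ 8 (dropped 7): sum 38, len 6
Longest length seen: 7.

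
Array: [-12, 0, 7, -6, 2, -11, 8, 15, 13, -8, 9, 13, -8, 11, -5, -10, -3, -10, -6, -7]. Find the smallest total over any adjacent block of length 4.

-12 0 7 -6 → sum -11
0 7 -6 2 → sum 3
7 -6 2 -11 → sum -8
-6 2 -11 8 → sum -7
2 -11 8 15 → sum 14
-11 8 15 13 → sum 25
8 15 13 -8 → sum 28
15 13 -8 9 → sum 29
13 -8 9 13 → sum 27
-8 9 13 -8 → sum 6
9 13 -8 11 → sum 25
13 -8 11 -5 → sum 11
-8 11 -5 -10 → sum -12
11 -5 -10 -3 → sum -7
-5 -10 -3 -10 → sum -28
-10 -3 -10 -6 → sum -29
-3 -10 -6 -7 → sum -26
Smallest of these is -29.

-29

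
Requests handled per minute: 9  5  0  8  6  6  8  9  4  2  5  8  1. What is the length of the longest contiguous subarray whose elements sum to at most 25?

5

Extend to the right; shrink from the left whenever the sum exceeds 25:
→ 9: sum 9, len 1
→ 5: sum 14, len 2
→ 0: sum 14, len 3
→ 8: sum 22, len 4
→ 6 (dropped 9): sum 19, len 4
→ 6: sum 25, len 5
→ 8 (dropped 5, 0, 8): sum 20, len 3
→ 9 (dropped 6): sum 23, len 3
→ 4 (dropped 6): sum 21, len 3
→ 2: sum 23, len 4
→ 5 (dropped 8): sum 20, len 4
→ 8 (dropped 9): sum 19, len 4
→ 1: sum 20, len 5
Longest length seen: 5.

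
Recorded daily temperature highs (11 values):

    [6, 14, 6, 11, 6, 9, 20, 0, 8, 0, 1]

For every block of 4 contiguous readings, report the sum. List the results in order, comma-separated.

6 14 6 11 → sum 37
14 6 11 6 → sum 37
6 11 6 9 → sum 32
11 6 9 20 → sum 46
6 9 20 0 → sum 35
9 20 0 8 → sum 37
20 0 8 0 → sum 28
0 8 0 1 → sum 9

37, 37, 32, 46, 35, 37, 28, 9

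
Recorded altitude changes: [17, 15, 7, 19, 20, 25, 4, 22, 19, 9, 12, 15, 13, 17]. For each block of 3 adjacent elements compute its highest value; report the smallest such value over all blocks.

15

Each size-3 window and its max:
17 15 7 → max 17
15 7 19 → max 19
7 19 20 → max 20
19 20 25 → max 25
20 25 4 → max 25
25 4 22 → max 25
4 22 19 → max 22
22 19 9 → max 22
19 9 12 → max 19
9 12 15 → max 15
12 15 13 → max 15
15 13 17 → max 17
Smallest of these is 15.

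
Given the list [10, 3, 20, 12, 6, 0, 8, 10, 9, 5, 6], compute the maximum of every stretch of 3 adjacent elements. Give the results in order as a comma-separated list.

20, 20, 20, 12, 8, 10, 10, 10, 9

(10, 3, 20) → max 20
(3, 20, 12) → max 20
(20, 12, 6) → max 20
(12, 6, 0) → max 12
(6, 0, 8) → max 8
(0, 8, 10) → max 10
(8, 10, 9) → max 10
(10, 9, 5) → max 10
(9, 5, 6) → max 9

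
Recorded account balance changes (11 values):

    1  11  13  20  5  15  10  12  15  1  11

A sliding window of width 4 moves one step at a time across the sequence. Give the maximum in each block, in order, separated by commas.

20, 20, 20, 20, 15, 15, 15, 15

[1, 11, 13, 20] → max 20
[11, 13, 20, 5] → max 20
[13, 20, 5, 15] → max 20
[20, 5, 15, 10] → max 20
[5, 15, 10, 12] → max 15
[15, 10, 12, 15] → max 15
[10, 12, 15, 1] → max 15
[12, 15, 1, 11] → max 15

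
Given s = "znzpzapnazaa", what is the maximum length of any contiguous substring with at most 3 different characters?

5

[z] 1 distinct, len 1
[z, n] 2 distinct, len 2
[z, n, z] 2 distinct, len 3
[z, n, z, p] 3 distinct, len 4
[z, n, z, p, z] 3 distinct, len 5
[z, p, z, a] 3 distinct, len 4
[z, p, z, a, p] 3 distinct, len 5
[a, p, n] 3 distinct, len 3
[a, p, n, a] 3 distinct, len 4
[n, a, z] 3 distinct, len 3
[n, a, z, a] 3 distinct, len 4
[n, a, z, a, a] 3 distinct, len 5
Longest length with ≤3 distinct: 5.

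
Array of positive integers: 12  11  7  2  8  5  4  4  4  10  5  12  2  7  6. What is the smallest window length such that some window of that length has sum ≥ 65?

10

add 12: running sum 12 < 65
add 11: running sum 23 < 65
add 7: running sum 30 < 65
add 2: running sum 32 < 65
add 8: running sum 40 < 65
add 5: running sum 45 < 65
add 4: running sum 49 < 65
add 4: running sum 53 < 65
add 4: running sum 57 < 65
end 9: [12, 11, 7, 2, 8, 5, 4, 4, 4, 10] sum 67, len 10
end 10: [12, 11, 7, 2, 8, 5, 4, 4, 4, 10, 5] sum 72, len 11
end 11: [11, 7, 2, 8, 5, 4, 4, 4, 10, 5, 12] sum 72, len 11
end 12: [11, 7, 2, 8, 5, 4, 4, 4, 10, 5, 12, 2] sum 74, len 12
end 13: [7, 2, 8, 5, 4, 4, 4, 10, 5, 12, 2, 7] sum 70, len 12
end 14: [8, 5, 4, 4, 4, 10, 5, 12, 2, 7, 6] sum 67, len 11
Shortest qualifying length: 10.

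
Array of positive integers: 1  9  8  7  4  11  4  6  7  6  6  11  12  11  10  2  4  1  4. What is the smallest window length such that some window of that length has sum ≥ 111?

Extend right; whenever the sum reaches 111, record the length and shrink from the left:
add 1: running sum 1 < 111
add 9: running sum 10 < 111
add 8: running sum 18 < 111
add 7: running sum 25 < 111
add 4: running sum 29 < 111
add 11: running sum 40 < 111
add 4: running sum 44 < 111
add 6: running sum 50 < 111
add 7: running sum 57 < 111
add 6: running sum 63 < 111
add 6: running sum 69 < 111
add 11: running sum 80 < 111
add 12: running sum 92 < 111
add 11: running sum 103 < 111
add 10: shortest ending here [9, 8, 7, 4, 11, 4, 6, 7, 6, 6, 11, 12, 11, 10] sum 112, len 14
add 2: shortest ending here [9, 8, 7, 4, 11, 4, 6, 7, 6, 6, 11, 12, 11, 10, 2] sum 114, len 15
add 4: shortest ending here [9, 8, 7, 4, 11, 4, 6, 7, 6, 6, 11, 12, 11, 10, 2, 4] sum 118, len 16
add 1: shortest ending here [9, 8, 7, 4, 11, 4, 6, 7, 6, 6, 11, 12, 11, 10, 2, 4, 1] sum 119, len 17
add 4: shortest ending here [8, 7, 4, 11, 4, 6, 7, 6, 6, 11, 12, 11, 10, 2, 4, 1, 4] sum 114, len 17
Shortest qualifying length: 14.

14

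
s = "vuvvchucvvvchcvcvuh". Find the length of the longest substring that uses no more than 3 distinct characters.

10

[v] 1 distinct, len 1
[v, u] 2 distinct, len 2
[v, u, v] 2 distinct, len 3
[v, u, v, v] 2 distinct, len 4
[v, u, v, v, c] 3 distinct, len 5
[v, v, c, h] 3 distinct, len 4
[c, h, u] 3 distinct, len 3
[c, h, u, c] 3 distinct, len 4
[u, c, v] 3 distinct, len 3
[u, c, v, v] 3 distinct, len 4
[u, c, v, v, v] 3 distinct, len 5
[u, c, v, v, v, c] 3 distinct, len 6
[c, v, v, v, c, h] 3 distinct, len 6
[c, v, v, v, c, h, c] 3 distinct, len 7
[c, v, v, v, c, h, c, v] 3 distinct, len 8
[c, v, v, v, c, h, c, v, c] 3 distinct, len 9
[c, v, v, v, c, h, c, v, c, v] 3 distinct, len 10
[c, v, c, v, u] 3 distinct, len 5
[v, u, h] 3 distinct, len 3
Longest length with ≤3 distinct: 10.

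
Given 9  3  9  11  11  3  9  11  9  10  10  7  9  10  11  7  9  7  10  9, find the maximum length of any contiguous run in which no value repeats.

4

add 9: [9] len 1
add 3: [9, 3] len 2
add 9 (repeat 9, move left end past it): [3, 9] len 2
add 11: [3, 9, 11] len 3
add 11 (repeat 11, move left end past it): [11] len 1
add 3: [11, 3] len 2
add 9: [11, 3, 9] len 3
add 11 (repeat 11, move left end past it): [3, 9, 11] len 3
add 9 (repeat 9, move left end past it): [11, 9] len 2
add 10: [11, 9, 10] len 3
add 10 (repeat 10, move left end past it): [10] len 1
add 7: [10, 7] len 2
add 9: [10, 7, 9] len 3
add 10 (repeat 10, move left end past it): [7, 9, 10] len 3
add 11: [7, 9, 10, 11] len 4
add 7 (repeat 7, move left end past it): [9, 10, 11, 7] len 4
add 9 (repeat 9, move left end past it): [10, 11, 7, 9] len 4
add 7 (repeat 7, move left end past it): [9, 7] len 2
add 10: [9, 7, 10] len 3
add 9 (repeat 9, move left end past it): [7, 10, 9] len 3
Longest all-distinct length: 4.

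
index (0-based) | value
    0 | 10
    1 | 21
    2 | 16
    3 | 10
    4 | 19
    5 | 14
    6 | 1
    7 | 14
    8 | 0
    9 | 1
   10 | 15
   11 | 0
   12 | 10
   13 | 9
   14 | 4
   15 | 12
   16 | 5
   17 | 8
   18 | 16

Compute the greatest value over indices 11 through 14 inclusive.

Elements at indices 11..14: 0, 10, 9, 4
max(0, 10, 9, 4) = 10

10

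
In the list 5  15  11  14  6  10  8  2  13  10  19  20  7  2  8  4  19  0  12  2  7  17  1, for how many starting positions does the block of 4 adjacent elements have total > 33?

5 15 11 14 → sum 45  > 33 ✓
15 11 14 6 → sum 46  > 33 ✓
11 14 6 10 → sum 41  > 33 ✓
14 6 10 8 → sum 38  > 33 ✓
6 10 8 2 → sum 26
10 8 2 13 → sum 33
8 2 13 10 → sum 33
2 13 10 19 → sum 44  > 33 ✓
13 10 19 20 → sum 62  > 33 ✓
10 19 20 7 → sum 56  > 33 ✓
19 20 7 2 → sum 48  > 33 ✓
20 7 2 8 → sum 37  > 33 ✓
7 2 8 4 → sum 21
2 8 4 19 → sum 33
8 4 19 0 → sum 31
4 19 0 12 → sum 35  > 33 ✓
19 0 12 2 → sum 33
0 12 2 7 → sum 21
12 2 7 17 → sum 38  > 33 ✓
2 7 17 1 → sum 27
11 windows satisfy the condition.

11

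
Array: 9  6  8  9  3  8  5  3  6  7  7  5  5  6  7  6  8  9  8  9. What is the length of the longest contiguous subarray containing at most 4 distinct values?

[9] 1 distinct, len 1
[9, 6] 2 distinct, len 2
[9, 6, 8] 3 distinct, len 3
[9, 6, 8, 9] 3 distinct, len 4
[9, 6, 8, 9, 3] 4 distinct, len 5
[9, 6, 8, 9, 3, 8] 4 distinct, len 6
[8, 9, 3, 8, 5] 4 distinct, len 5
[8, 9, 3, 8, 5, 3] 4 distinct, len 6
[3, 8, 5, 3, 6] 4 distinct, len 5
[5, 3, 6, 7] 4 distinct, len 4
[5, 3, 6, 7, 7] 4 distinct, len 5
[5, 3, 6, 7, 7, 5] 4 distinct, len 6
[5, 3, 6, 7, 7, 5, 5] 4 distinct, len 7
[5, 3, 6, 7, 7, 5, 5, 6] 4 distinct, len 8
[5, 3, 6, 7, 7, 5, 5, 6, 7] 4 distinct, len 9
[5, 3, 6, 7, 7, 5, 5, 6, 7, 6] 4 distinct, len 10
[6, 7, 7, 5, 5, 6, 7, 6, 8] 4 distinct, len 9
[6, 7, 6, 8, 9] 4 distinct, len 5
[6, 7, 6, 8, 9, 8] 4 distinct, len 6
[6, 7, 6, 8, 9, 8, 9] 4 distinct, len 7
Longest length with ≤4 distinct: 10.

10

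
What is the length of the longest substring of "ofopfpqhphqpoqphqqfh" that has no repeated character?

4

[o] len 1
[o, f] len 2
[f, o] len 2
[f, o, p] len 3
[o, p, f] len 3
[f, p] len 2
[f, p, q] len 3
[f, p, q, h] len 4
[q, h, p] len 3
[p, h] len 2
[p, h, q] len 3
[h, q, p] len 3
[h, q, p, o] len 4
[p, o, q] len 3
[o, q, p] len 3
[o, q, p, h] len 4
[p, h, q] len 3
[q] len 1
[q, f] len 2
[q, f, h] len 3
Longest all-distinct length: 4.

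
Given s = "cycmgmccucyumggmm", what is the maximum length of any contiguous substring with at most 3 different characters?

add c: window [c] (1 distinct), len 1
add y: window [c, y] (2 distinct), len 2
add c: window [c, y, c] (2 distinct), len 3
add m: window [c, y, c, m] (3 distinct), len 4
add g: window [c, m, g] (3 distinct), len 3
add m: window [c, m, g, m] (3 distinct), len 4
add c: window [c, m, g, m, c] (3 distinct), len 5
add c: window [c, m, g, m, c, c] (3 distinct), len 6
add u: window [m, c, c, u] (3 distinct), len 4
add c: window [m, c, c, u, c] (3 distinct), len 5
add y: window [c, c, u, c, y] (3 distinct), len 5
add u: window [c, c, u, c, y, u] (3 distinct), len 6
add m: window [y, u, m] (3 distinct), len 3
add g: window [u, m, g] (3 distinct), len 3
add g: window [u, m, g, g] (3 distinct), len 4
add m: window [u, m, g, g, m] (3 distinct), len 5
add m: window [u, m, g, g, m, m] (3 distinct), len 6
Longest length with ≤3 distinct: 6.

6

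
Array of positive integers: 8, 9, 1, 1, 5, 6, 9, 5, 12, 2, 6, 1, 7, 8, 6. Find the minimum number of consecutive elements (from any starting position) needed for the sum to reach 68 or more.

add 8: running sum 8 < 68
add 9: running sum 17 < 68
add 1: running sum 18 < 68
add 1: running sum 19 < 68
add 5: running sum 24 < 68
add 6: running sum 30 < 68
add 9: running sum 39 < 68
add 5: running sum 44 < 68
add 12: running sum 56 < 68
add 2: running sum 58 < 68
add 6: running sum 64 < 68
add 1: running sum 65 < 68
add 7: shortest ending here [8, 9, 1, 1, 5, 6, 9, 5, 12, 2, 6, 1, 7] sum 72, len 13
add 8: shortest ending here [9, 1, 1, 5, 6, 9, 5, 12, 2, 6, 1, 7, 8] sum 72, len 13
add 6: shortest ending here [1, 5, 6, 9, 5, 12, 2, 6, 1, 7, 8, 6] sum 68, len 12
Shortest qualifying length: 12.

12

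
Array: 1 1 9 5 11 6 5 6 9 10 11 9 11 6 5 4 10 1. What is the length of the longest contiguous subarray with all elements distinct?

7

add 1: [1] len 1
add 1 (repeat 1, move left end past it): [1] len 1
add 9: [1, 9] len 2
add 5: [1, 9, 5] len 3
add 11: [1, 9, 5, 11] len 4
add 6: [1, 9, 5, 11, 6] len 5
add 5 (repeat 5, move left end past it): [11, 6, 5] len 3
add 6 (repeat 6, move left end past it): [5, 6] len 2
add 9: [5, 6, 9] len 3
add 10: [5, 6, 9, 10] len 4
add 11: [5, 6, 9, 10, 11] len 5
add 9 (repeat 9, move left end past it): [10, 11, 9] len 3
add 11 (repeat 11, move left end past it): [9, 11] len 2
add 6: [9, 11, 6] len 3
add 5: [9, 11, 6, 5] len 4
add 4: [9, 11, 6, 5, 4] len 5
add 10: [9, 11, 6, 5, 4, 10] len 6
add 1: [9, 11, 6, 5, 4, 10, 1] len 7
Longest all-distinct length: 7.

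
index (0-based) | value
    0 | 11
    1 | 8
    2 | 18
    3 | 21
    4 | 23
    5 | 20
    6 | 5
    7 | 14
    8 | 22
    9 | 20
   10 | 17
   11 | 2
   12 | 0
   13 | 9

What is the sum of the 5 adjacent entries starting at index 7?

75

Elements at indices 7..11: 14, 22, 20, 17, 2
sum(14, 22, 20, 17, 2) = 75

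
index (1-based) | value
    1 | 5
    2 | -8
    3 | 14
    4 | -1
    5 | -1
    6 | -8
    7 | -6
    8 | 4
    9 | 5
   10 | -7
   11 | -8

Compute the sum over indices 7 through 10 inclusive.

Elements at indices 7..10: -6, 4, 5, -7
sum(-6, 4, 5, -7) = -4

-4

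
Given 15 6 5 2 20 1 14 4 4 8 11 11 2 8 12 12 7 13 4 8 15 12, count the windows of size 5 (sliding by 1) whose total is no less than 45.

6

(15, 6, 5, 2, 20) → sum 48  ≥ 45 ✓
(6, 5, 2, 20, 1) → sum 34
(5, 2, 20, 1, 14) → sum 42
(2, 20, 1, 14, 4) → sum 41
(20, 1, 14, 4, 4) → sum 43
(1, 14, 4, 4, 8) → sum 31
(14, 4, 4, 8, 11) → sum 41
(4, 4, 8, 11, 11) → sum 38
(4, 8, 11, 11, 2) → sum 36
(8, 11, 11, 2, 8) → sum 40
(11, 11, 2, 8, 12) → sum 44
(11, 2, 8, 12, 12) → sum 45  ≥ 45 ✓
(2, 8, 12, 12, 7) → sum 41
(8, 12, 12, 7, 13) → sum 52  ≥ 45 ✓
(12, 12, 7, 13, 4) → sum 48  ≥ 45 ✓
(12, 7, 13, 4, 8) → sum 44
(7, 13, 4, 8, 15) → sum 47  ≥ 45 ✓
(13, 4, 8, 15, 12) → sum 52  ≥ 45 ✓
6 windows satisfy the condition.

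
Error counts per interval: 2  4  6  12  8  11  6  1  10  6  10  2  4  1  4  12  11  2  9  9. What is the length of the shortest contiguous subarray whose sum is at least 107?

Extend right; whenever the sum reaches 107, record the length and shrink from the left:
add 2: running sum 2 < 107
add 4: running sum 6 < 107
add 6: running sum 12 < 107
add 12: running sum 24 < 107
add 8: running sum 32 < 107
add 11: running sum 43 < 107
add 6: running sum 49 < 107
add 1: running sum 50 < 107
add 10: running sum 60 < 107
add 6: running sum 66 < 107
add 10: running sum 76 < 107
add 2: running sum 78 < 107
add 4: running sum 82 < 107
add 1: running sum 83 < 107
add 4: running sum 87 < 107
add 12: running sum 99 < 107
add 11: shortest ending here [4, 6, 12, 8, 11, 6, 1, 10, 6, 10, 2, 4, 1, 4, 12, 11] sum 108, len 16
add 2: shortest ending here [4, 6, 12, 8, 11, 6, 1, 10, 6, 10, 2, 4, 1, 4, 12, 11, 2] sum 110, len 17
add 9: shortest ending here [12, 8, 11, 6, 1, 10, 6, 10, 2, 4, 1, 4, 12, 11, 2, 9] sum 109, len 16
add 9: shortest ending here [12, 8, 11, 6, 1, 10, 6, 10, 2, 4, 1, 4, 12, 11, 2, 9, 9] sum 118, len 17
Shortest qualifying length: 16.

16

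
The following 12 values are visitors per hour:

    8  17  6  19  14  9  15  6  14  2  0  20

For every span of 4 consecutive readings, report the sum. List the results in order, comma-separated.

50, 56, 48, 57, 44, 44, 37, 22, 36

Sliding a size-4 window across the 12 values:
[8, 17, 6, 19] → sum 50
[17, 6, 19, 14] → sum 56
[6, 19, 14, 9] → sum 48
[19, 14, 9, 15] → sum 57
[14, 9, 15, 6] → sum 44
[9, 15, 6, 14] → sum 44
[15, 6, 14, 2] → sum 37
[6, 14, 2, 0] → sum 22
[14, 2, 0, 20] → sum 36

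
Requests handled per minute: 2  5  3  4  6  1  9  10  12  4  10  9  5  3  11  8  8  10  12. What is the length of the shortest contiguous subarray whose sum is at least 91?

add 2: running sum 2 < 91
add 5: running sum 7 < 91
add 3: running sum 10 < 91
add 4: running sum 14 < 91
add 6: running sum 20 < 91
add 1: running sum 21 < 91
add 9: running sum 30 < 91
add 10: running sum 40 < 91
add 12: running sum 52 < 91
add 4: running sum 56 < 91
add 10: running sum 66 < 91
add 9: running sum 75 < 91
add 5: running sum 80 < 91
add 3: running sum 83 < 91
add 11: shortest ending here [5, 3, 4, 6, 1, 9, 10, 12, 4, 10, 9, 5, 3, 11] sum 92, len 14
add 8: shortest ending here [4, 6, 1, 9, 10, 12, 4, 10, 9, 5, 3, 11, 8] sum 92, len 13
add 8: shortest ending here [6, 1, 9, 10, 12, 4, 10, 9, 5, 3, 11, 8, 8] sum 96, len 13
add 10: shortest ending here [9, 10, 12, 4, 10, 9, 5, 3, 11, 8, 8, 10] sum 99, len 12
add 12: shortest ending here [12, 4, 10, 9, 5, 3, 11, 8, 8, 10, 12] sum 92, len 11
Shortest qualifying length: 11.

11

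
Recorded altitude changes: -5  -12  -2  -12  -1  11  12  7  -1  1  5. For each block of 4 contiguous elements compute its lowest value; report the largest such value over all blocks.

-1

-5 -12 -2 -12 → min -12
-12 -2 -12 -1 → min -12
-2 -12 -1 11 → min -12
-12 -1 11 12 → min -12
-1 11 12 7 → min -1
11 12 7 -1 → min -1
12 7 -1 1 → min -1
7 -1 1 5 → min -1
Largest of these is -1.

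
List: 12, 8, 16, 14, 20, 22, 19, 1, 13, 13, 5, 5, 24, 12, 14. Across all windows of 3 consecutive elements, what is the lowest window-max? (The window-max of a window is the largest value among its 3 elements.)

Window maxs for each of the 13 positions:
12 8 16 → max 16
8 16 14 → max 16
16 14 20 → max 20
14 20 22 → max 22
20 22 19 → max 22
22 19 1 → max 22
19 1 13 → max 19
1 13 13 → max 13
13 13 5 → max 13
13 5 5 → max 13
5 5 24 → max 24
5 24 12 → max 24
24 12 14 → max 24
Lowest of these is 13.

13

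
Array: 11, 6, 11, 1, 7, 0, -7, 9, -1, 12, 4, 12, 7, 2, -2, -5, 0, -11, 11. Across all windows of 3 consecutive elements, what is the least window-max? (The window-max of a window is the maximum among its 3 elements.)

11 6 11 → max 11
6 11 1 → max 11
11 1 7 → max 11
1 7 0 → max 7
7 0 -7 → max 7
0 -7 9 → max 9
-7 9 -1 → max 9
9 -1 12 → max 12
-1 12 4 → max 12
12 4 12 → max 12
4 12 7 → max 12
12 7 2 → max 12
7 2 -2 → max 7
2 -2 -5 → max 2
-2 -5 0 → max 0
-5 0 -11 → max 0
0 -11 11 → max 11
Least of these is 0.

0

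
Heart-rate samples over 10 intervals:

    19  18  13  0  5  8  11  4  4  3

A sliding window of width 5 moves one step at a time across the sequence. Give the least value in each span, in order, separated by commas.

19 18 13 0 5 → min 0
18 13 0 5 8 → min 0
13 0 5 8 11 → min 0
0 5 8 11 4 → min 0
5 8 11 4 4 → min 4
8 11 4 4 3 → min 3

0, 0, 0, 0, 4, 3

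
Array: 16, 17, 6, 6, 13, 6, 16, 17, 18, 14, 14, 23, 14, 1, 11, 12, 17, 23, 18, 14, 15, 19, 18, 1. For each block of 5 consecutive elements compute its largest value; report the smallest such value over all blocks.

16

Window maxs for each of the 20 positions:
[16, 17, 6, 6, 13] → max 17
[17, 6, 6, 13, 6] → max 17
[6, 6, 13, 6, 16] → max 16
[6, 13, 6, 16, 17] → max 17
[13, 6, 16, 17, 18] → max 18
[6, 16, 17, 18, 14] → max 18
[16, 17, 18, 14, 14] → max 18
[17, 18, 14, 14, 23] → max 23
[18, 14, 14, 23, 14] → max 23
[14, 14, 23, 14, 1] → max 23
[14, 23, 14, 1, 11] → max 23
[23, 14, 1, 11, 12] → max 23
[14, 1, 11, 12, 17] → max 17
[1, 11, 12, 17, 23] → max 23
[11, 12, 17, 23, 18] → max 23
[12, 17, 23, 18, 14] → max 23
[17, 23, 18, 14, 15] → max 23
[23, 18, 14, 15, 19] → max 23
[18, 14, 15, 19, 18] → max 19
[14, 15, 19, 18, 1] → max 19
Smallest of these is 16.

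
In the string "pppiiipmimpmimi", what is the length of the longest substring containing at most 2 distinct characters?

7

add p: window [p] (1 distinct), len 1
add p: window [p, p] (1 distinct), len 2
add p: window [p, p, p] (1 distinct), len 3
add i: window [p, p, p, i] (2 distinct), len 4
add i: window [p, p, p, i, i] (2 distinct), len 5
add i: window [p, p, p, i, i, i] (2 distinct), len 6
add p: window [p, p, p, i, i, i, p] (2 distinct), len 7
add m: window [p, m] (2 distinct), len 2
add i: window [m, i] (2 distinct), len 2
add m: window [m, i, m] (2 distinct), len 3
add p: window [m, p] (2 distinct), len 2
add m: window [m, p, m] (2 distinct), len 3
add i: window [m, i] (2 distinct), len 2
add m: window [m, i, m] (2 distinct), len 3
add i: window [m, i, m, i] (2 distinct), len 4
Longest length with ≤2 distinct: 7.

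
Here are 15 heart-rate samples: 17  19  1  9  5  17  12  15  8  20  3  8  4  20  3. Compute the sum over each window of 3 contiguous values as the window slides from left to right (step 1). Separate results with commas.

37, 29, 15, 31, 34, 44, 35, 43, 31, 31, 15, 32, 27

(17, 19, 1) → sum 37
(19, 1, 9) → sum 29
(1, 9, 5) → sum 15
(9, 5, 17) → sum 31
(5, 17, 12) → sum 34
(17, 12, 15) → sum 44
(12, 15, 8) → sum 35
(15, 8, 20) → sum 43
(8, 20, 3) → sum 31
(20, 3, 8) → sum 31
(3, 8, 4) → sum 15
(8, 4, 20) → sum 32
(4, 20, 3) → sum 27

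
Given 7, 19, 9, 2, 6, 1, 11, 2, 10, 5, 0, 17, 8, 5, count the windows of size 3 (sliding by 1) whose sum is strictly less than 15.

(7, 19, 9) → sum 35
(19, 9, 2) → sum 30
(9, 2, 6) → sum 17
(2, 6, 1) → sum 9  < 15 ✓
(6, 1, 11) → sum 18
(1, 11, 2) → sum 14  < 15 ✓
(11, 2, 10) → sum 23
(2, 10, 5) → sum 17
(10, 5, 0) → sum 15
(5, 0, 17) → sum 22
(0, 17, 8) → sum 25
(17, 8, 5) → sum 30
2 windows satisfy the condition.

2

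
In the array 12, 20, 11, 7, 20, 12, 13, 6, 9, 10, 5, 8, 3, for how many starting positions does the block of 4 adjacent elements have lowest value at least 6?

7

(12, 20, 11, 7) → min 7  ≥ 6 ✓
(20, 11, 7, 20) → min 7  ≥ 6 ✓
(11, 7, 20, 12) → min 7  ≥ 6 ✓
(7, 20, 12, 13) → min 7  ≥ 6 ✓
(20, 12, 13, 6) → min 6  ≥ 6 ✓
(12, 13, 6, 9) → min 6  ≥ 6 ✓
(13, 6, 9, 10) → min 6  ≥ 6 ✓
(6, 9, 10, 5) → min 5
(9, 10, 5, 8) → min 5
(10, 5, 8, 3) → min 3
7 windows satisfy the condition.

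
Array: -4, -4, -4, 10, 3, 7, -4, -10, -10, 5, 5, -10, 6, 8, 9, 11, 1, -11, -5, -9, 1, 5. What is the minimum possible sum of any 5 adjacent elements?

Each size-5 window and its sum:
[-4, -4, -4, 10, 3] → sum 1
[-4, -4, 10, 3, 7] → sum 12
[-4, 10, 3, 7, -4] → sum 12
[10, 3, 7, -4, -10] → sum 6
[3, 7, -4, -10, -10] → sum -14
[7, -4, -10, -10, 5] → sum -12
[-4, -10, -10, 5, 5] → sum -14
[-10, -10, 5, 5, -10] → sum -20
[-10, 5, 5, -10, 6] → sum -4
[5, 5, -10, 6, 8] → sum 14
[5, -10, 6, 8, 9] → sum 18
[-10, 6, 8, 9, 11] → sum 24
[6, 8, 9, 11, 1] → sum 35
[8, 9, 11, 1, -11] → sum 18
[9, 11, 1, -11, -5] → sum 5
[11, 1, -11, -5, -9] → sum -13
[1, -11, -5, -9, 1] → sum -23
[-11, -5, -9, 1, 5] → sum -19
Minimum of these is -23.

-23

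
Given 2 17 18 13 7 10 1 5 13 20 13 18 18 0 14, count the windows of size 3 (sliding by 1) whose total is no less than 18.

12

(2, 17, 18) → sum 37  ≥ 18 ✓
(17, 18, 13) → sum 48  ≥ 18 ✓
(18, 13, 7) → sum 38  ≥ 18 ✓
(13, 7, 10) → sum 30  ≥ 18 ✓
(7, 10, 1) → sum 18  ≥ 18 ✓
(10, 1, 5) → sum 16
(1, 5, 13) → sum 19  ≥ 18 ✓
(5, 13, 20) → sum 38  ≥ 18 ✓
(13, 20, 13) → sum 46  ≥ 18 ✓
(20, 13, 18) → sum 51  ≥ 18 ✓
(13, 18, 18) → sum 49  ≥ 18 ✓
(18, 18, 0) → sum 36  ≥ 18 ✓
(18, 0, 14) → sum 32  ≥ 18 ✓
12 windows satisfy the condition.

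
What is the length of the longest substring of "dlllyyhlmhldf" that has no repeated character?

[d] len 1
[d, l] len 2
[l] len 1
[l] len 1
[l, y] len 2
[y] len 1
[y, h] len 2
[y, h, l] len 3
[y, h, l, m] len 4
[l, m, h] len 3
[m, h, l] len 3
[m, h, l, d] len 4
[m, h, l, d, f] len 5
Longest all-distinct length: 5.

5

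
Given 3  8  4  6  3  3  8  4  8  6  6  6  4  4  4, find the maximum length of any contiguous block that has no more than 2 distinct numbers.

[3] 1 distinct, len 1
[3, 8] 2 distinct, len 2
[8, 4] 2 distinct, len 2
[4, 6] 2 distinct, len 2
[6, 3] 2 distinct, len 2
[6, 3, 3] 2 distinct, len 3
[3, 3, 8] 2 distinct, len 3
[8, 4] 2 distinct, len 2
[8, 4, 8] 2 distinct, len 3
[8, 6] 2 distinct, len 2
[8, 6, 6] 2 distinct, len 3
[8, 6, 6, 6] 2 distinct, len 4
[6, 6, 6, 4] 2 distinct, len 4
[6, 6, 6, 4, 4] 2 distinct, len 5
[6, 6, 6, 4, 4, 4] 2 distinct, len 6
Longest length with ≤2 distinct: 6.

6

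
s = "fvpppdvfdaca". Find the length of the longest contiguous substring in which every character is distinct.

[f] len 1
[f, v] len 2
[f, v, p] len 3
[p] len 1
[p] len 1
[p, d] len 2
[p, d, v] len 3
[p, d, v, f] len 4
[v, f, d] len 3
[v, f, d, a] len 4
[v, f, d, a, c] len 5
[c, a] len 2
Longest all-distinct length: 5.

5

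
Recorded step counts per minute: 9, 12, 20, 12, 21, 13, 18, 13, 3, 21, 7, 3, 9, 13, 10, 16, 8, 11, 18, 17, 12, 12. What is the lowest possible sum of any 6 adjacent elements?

Window sums for each of the 17 positions:
[9, 12, 20, 12, 21, 13] → sum 87
[12, 20, 12, 21, 13, 18] → sum 96
[20, 12, 21, 13, 18, 13] → sum 97
[12, 21, 13, 18, 13, 3] → sum 80
[21, 13, 18, 13, 3, 21] → sum 89
[13, 18, 13, 3, 21, 7] → sum 75
[18, 13, 3, 21, 7, 3] → sum 65
[13, 3, 21, 7, 3, 9] → sum 56
[3, 21, 7, 3, 9, 13] → sum 56
[21, 7, 3, 9, 13, 10] → sum 63
[7, 3, 9, 13, 10, 16] → sum 58
[3, 9, 13, 10, 16, 8] → sum 59
[9, 13, 10, 16, 8, 11] → sum 67
[13, 10, 16, 8, 11, 18] → sum 76
[10, 16, 8, 11, 18, 17] → sum 80
[16, 8, 11, 18, 17, 12] → sum 82
[8, 11, 18, 17, 12, 12] → sum 78
Lowest of these is 56.

56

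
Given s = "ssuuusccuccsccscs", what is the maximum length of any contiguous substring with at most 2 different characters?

[s] 1 distinct, len 1
[s, s] 1 distinct, len 2
[s, s, u] 2 distinct, len 3
[s, s, u, u] 2 distinct, len 4
[s, s, u, u, u] 2 distinct, len 5
[s, s, u, u, u, s] 2 distinct, len 6
[s, c] 2 distinct, len 2
[s, c, c] 2 distinct, len 3
[c, c, u] 2 distinct, len 3
[c, c, u, c] 2 distinct, len 4
[c, c, u, c, c] 2 distinct, len 5
[c, c, s] 2 distinct, len 3
[c, c, s, c] 2 distinct, len 4
[c, c, s, c, c] 2 distinct, len 5
[c, c, s, c, c, s] 2 distinct, len 6
[c, c, s, c, c, s, c] 2 distinct, len 7
[c, c, s, c, c, s, c, s] 2 distinct, len 8
Longest length with ≤2 distinct: 8.

8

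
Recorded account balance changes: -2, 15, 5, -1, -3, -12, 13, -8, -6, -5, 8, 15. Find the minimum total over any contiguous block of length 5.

Window sums for each of the 8 positions:
(-2, 15, 5, -1, -3) → sum 14
(15, 5, -1, -3, -12) → sum 4
(5, -1, -3, -12, 13) → sum 2
(-1, -3, -12, 13, -8) → sum -11
(-3, -12, 13, -8, -6) → sum -16
(-12, 13, -8, -6, -5) → sum -18
(13, -8, -6, -5, 8) → sum 2
(-8, -6, -5, 8, 15) → sum 4
Minimum of these is -18.

-18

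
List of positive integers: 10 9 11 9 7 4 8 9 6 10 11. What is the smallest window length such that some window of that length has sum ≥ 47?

add 10: running sum 10 < 47
add 9: running sum 19 < 47
add 11: running sum 30 < 47
add 9: running sum 39 < 47
add 7: running sum 46 < 47
add 4: shortest ending here [10, 9, 11, 9, 7, 4] sum 50, len 6
add 8: shortest ending here [9, 11, 9, 7, 4, 8] sum 48, len 6
add 9: shortest ending here [11, 9, 7, 4, 8, 9] sum 48, len 6
add 6: shortest ending here [11, 9, 7, 4, 8, 9, 6] sum 54, len 7
add 10: shortest ending here [9, 7, 4, 8, 9, 6, 10] sum 53, len 7
add 11: shortest ending here [4, 8, 9, 6, 10, 11] sum 48, len 6
Shortest qualifying length: 6.

6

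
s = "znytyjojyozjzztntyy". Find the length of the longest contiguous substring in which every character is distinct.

add z: [z] len 1
add n: [z, n] len 2
add y: [z, n, y] len 3
add t: [z, n, y, t] len 4
add y (repeat y, move left end past it): [t, y] len 2
add j: [t, y, j] len 3
add o: [t, y, j, o] len 4
add j (repeat j, move left end past it): [o, j] len 2
add y: [o, j, y] len 3
add o (repeat o, move left end past it): [j, y, o] len 3
add z: [j, y, o, z] len 4
add j (repeat j, move left end past it): [y, o, z, j] len 4
add z (repeat z, move left end past it): [j, z] len 2
add z (repeat z, move left end past it): [z] len 1
add t: [z, t] len 2
add n: [z, t, n] len 3
add t (repeat t, move left end past it): [n, t] len 2
add y: [n, t, y] len 3
add y (repeat y, move left end past it): [y] len 1
Longest all-distinct length: 4.

4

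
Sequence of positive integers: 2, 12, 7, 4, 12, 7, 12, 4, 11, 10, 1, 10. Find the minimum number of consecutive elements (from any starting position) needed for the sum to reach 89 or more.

Extend right; whenever the sum reaches 89, record the length and shrink from the left:
add 2: running sum 2 < 89
add 12: running sum 14 < 89
add 7: running sum 21 < 89
add 4: running sum 25 < 89
add 12: running sum 37 < 89
add 7: running sum 44 < 89
add 12: running sum 56 < 89
add 4: running sum 60 < 89
add 11: running sum 71 < 89
add 10: running sum 81 < 89
add 1: running sum 82 < 89
add 10: shortest ending here [12, 7, 4, 12, 7, 12, 4, 11, 10, 1, 10] sum 90, len 11
Shortest qualifying length: 11.

11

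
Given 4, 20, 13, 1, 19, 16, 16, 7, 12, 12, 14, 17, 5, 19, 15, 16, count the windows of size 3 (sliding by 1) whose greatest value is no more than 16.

4 20 13 → max 20
20 13 1 → max 20
13 1 19 → max 19
1 19 16 → max 19
19 16 16 → max 19
16 16 7 → max 16  ≤ 16 ✓
16 7 12 → max 16  ≤ 16 ✓
7 12 12 → max 12  ≤ 16 ✓
12 12 14 → max 14  ≤ 16 ✓
12 14 17 → max 17
14 17 5 → max 17
17 5 19 → max 19
5 19 15 → max 19
19 15 16 → max 19
4 windows satisfy the condition.

4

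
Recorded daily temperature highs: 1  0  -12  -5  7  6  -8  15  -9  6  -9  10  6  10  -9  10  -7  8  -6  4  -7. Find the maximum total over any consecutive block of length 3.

26

Window sums for each of the 19 positions:
(1, 0, -12) → sum -11
(0, -12, -5) → sum -17
(-12, -5, 7) → sum -10
(-5, 7, 6) → sum 8
(7, 6, -8) → sum 5
(6, -8, 15) → sum 13
(-8, 15, -9) → sum -2
(15, -9, 6) → sum 12
(-9, 6, -9) → sum -12
(6, -9, 10) → sum 7
(-9, 10, 6) → sum 7
(10, 6, 10) → sum 26
(6, 10, -9) → sum 7
(10, -9, 10) → sum 11
(-9, 10, -7) → sum -6
(10, -7, 8) → sum 11
(-7, 8, -6) → sum -5
(8, -6, 4) → sum 6
(-6, 4, -7) → sum -9
Maximum of these is 26.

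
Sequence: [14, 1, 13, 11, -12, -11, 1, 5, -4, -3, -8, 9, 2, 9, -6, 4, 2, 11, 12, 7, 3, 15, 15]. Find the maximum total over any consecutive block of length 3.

Window sums for each of the 21 positions:
(14, 1, 13) → sum 28
(1, 13, 11) → sum 25
(13, 11, -12) → sum 12
(11, -12, -11) → sum -12
(-12, -11, 1) → sum -22
(-11, 1, 5) → sum -5
(1, 5, -4) → sum 2
(5, -4, -3) → sum -2
(-4, -3, -8) → sum -15
(-3, -8, 9) → sum -2
(-8, 9, 2) → sum 3
(9, 2, 9) → sum 20
(2, 9, -6) → sum 5
(9, -6, 4) → sum 7
(-6, 4, 2) → sum 0
(4, 2, 11) → sum 17
(2, 11, 12) → sum 25
(11, 12, 7) → sum 30
(12, 7, 3) → sum 22
(7, 3, 15) → sum 25
(3, 15, 15) → sum 33
Maximum of these is 33.

33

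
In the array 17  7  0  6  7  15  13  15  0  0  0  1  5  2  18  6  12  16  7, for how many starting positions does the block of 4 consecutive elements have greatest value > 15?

6

17 7 0 6 → max 17  > 15 ✓
7 0 6 7 → max 7
0 6 7 15 → max 15
6 7 15 13 → max 15
7 15 13 15 → max 15
15 13 15 0 → max 15
13 15 0 0 → max 15
15 0 0 0 → max 15
0 0 0 1 → max 1
0 0 1 5 → max 5
0 1 5 2 → max 5
1 5 2 18 → max 18  > 15 ✓
5 2 18 6 → max 18  > 15 ✓
2 18 6 12 → max 18  > 15 ✓
18 6 12 16 → max 18  > 15 ✓
6 12 16 7 → max 16  > 15 ✓
6 windows satisfy the condition.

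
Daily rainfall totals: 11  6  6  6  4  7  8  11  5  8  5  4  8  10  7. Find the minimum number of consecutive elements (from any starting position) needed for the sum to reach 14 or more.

Extend right; whenever the sum reaches 14, record the length and shrink from the left:
add 11: running sum 11 < 14
end 1: [11, 6] sum 17, len 2
end 2: [11, 6, 6] sum 23, len 3
end 3: [6, 6, 6] sum 18, len 3
end 4: [6, 6, 4] sum 16, len 3
end 5: [6, 4, 7] sum 17, len 3
end 6: [7, 8] sum 15, len 2
end 7: [8, 11] sum 19, len 2
end 8: [11, 5] sum 16, len 2
end 9: [11, 5, 8] sum 24, len 3
end 10: [5, 8, 5] sum 18, len 3
end 11: [8, 5, 4] sum 17, len 3
end 12: [5, 4, 8] sum 17, len 3
end 13: [8, 10] sum 18, len 2
end 14: [10, 7] sum 17, len 2
Shortest qualifying length: 2.

2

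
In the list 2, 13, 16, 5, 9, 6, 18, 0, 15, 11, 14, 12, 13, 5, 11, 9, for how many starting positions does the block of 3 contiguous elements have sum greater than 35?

2 13 16 → sum 31
13 16 5 → sum 34
16 5 9 → sum 30
5 9 6 → sum 20
9 6 18 → sum 33
6 18 0 → sum 24
18 0 15 → sum 33
0 15 11 → sum 26
15 11 14 → sum 40  > 35 ✓
11 14 12 → sum 37  > 35 ✓
14 12 13 → sum 39  > 35 ✓
12 13 5 → sum 30
13 5 11 → sum 29
5 11 9 → sum 25
3 windows satisfy the condition.

3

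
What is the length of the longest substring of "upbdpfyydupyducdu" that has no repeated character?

5

[u] len 1
[u, p] len 2
[u, p, b] len 3
[u, p, b, d] len 4
[b, d, p] len 3
[b, d, p, f] len 4
[b, d, p, f, y] len 5
[y] len 1
[y, d] len 2
[y, d, u] len 3
[y, d, u, p] len 4
[d, u, p, y] len 4
[u, p, y, d] len 4
[p, y, d, u] len 4
[p, y, d, u, c] len 5
[u, c, d] len 3
[c, d, u] len 3
Longest all-distinct length: 5.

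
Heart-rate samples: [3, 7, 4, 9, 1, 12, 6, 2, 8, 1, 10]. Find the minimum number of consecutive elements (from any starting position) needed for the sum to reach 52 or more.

9

Extend right; whenever the sum reaches 52, record the length and shrink from the left:
add 3: running sum 3 < 52
add 7: running sum 10 < 52
add 4: running sum 14 < 52
add 9: running sum 23 < 52
add 1: running sum 24 < 52
add 12: running sum 36 < 52
add 6: running sum 42 < 52
add 2: running sum 44 < 52
end 8: [3, 7, 4, 9, 1, 12, 6, 2, 8] sum 52, len 9
end 9: [3, 7, 4, 9, 1, 12, 6, 2, 8, 1] sum 53, len 10
end 10: [4, 9, 1, 12, 6, 2, 8, 1, 10] sum 53, len 9
Shortest qualifying length: 9.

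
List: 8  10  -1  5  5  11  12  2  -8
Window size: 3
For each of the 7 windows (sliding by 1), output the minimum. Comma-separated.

-1, -1, -1, 5, 5, 2, -8

8 10 -1 → min -1
10 -1 5 → min -1
-1 5 5 → min -1
5 5 11 → min 5
5 11 12 → min 5
11 12 2 → min 2
12 2 -8 → min -8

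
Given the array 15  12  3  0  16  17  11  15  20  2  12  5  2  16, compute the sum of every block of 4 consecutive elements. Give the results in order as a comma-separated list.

[15, 12, 3, 0] → sum 30
[12, 3, 0, 16] → sum 31
[3, 0, 16, 17] → sum 36
[0, 16, 17, 11] → sum 44
[16, 17, 11, 15] → sum 59
[17, 11, 15, 20] → sum 63
[11, 15, 20, 2] → sum 48
[15, 20, 2, 12] → sum 49
[20, 2, 12, 5] → sum 39
[2, 12, 5, 2] → sum 21
[12, 5, 2, 16] → sum 35

30, 31, 36, 44, 59, 63, 48, 49, 39, 21, 35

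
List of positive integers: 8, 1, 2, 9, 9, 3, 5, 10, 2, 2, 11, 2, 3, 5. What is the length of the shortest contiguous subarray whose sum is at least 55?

10

add 8: running sum 8 < 55
add 1: running sum 9 < 55
add 2: running sum 11 < 55
add 9: running sum 20 < 55
add 9: running sum 29 < 55
add 3: running sum 32 < 55
add 5: running sum 37 < 55
add 10: running sum 47 < 55
add 2: running sum 49 < 55
add 2: running sum 51 < 55
end 10: [8, 1, 2, 9, 9, 3, 5, 10, 2, 2, 11] sum 62, len 11
end 11: [2, 9, 9, 3, 5, 10, 2, 2, 11, 2] sum 55, len 10
end 12: [9, 9, 3, 5, 10, 2, 2, 11, 2, 3] sum 56, len 10
end 13: [9, 9, 3, 5, 10, 2, 2, 11, 2, 3, 5] sum 61, len 11
Shortest qualifying length: 10.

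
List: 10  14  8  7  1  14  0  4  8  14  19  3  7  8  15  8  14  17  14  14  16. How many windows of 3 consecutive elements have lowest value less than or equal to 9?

(10, 14, 8) → min 8  ≤ 9 ✓
(14, 8, 7) → min 7  ≤ 9 ✓
(8, 7, 1) → min 1  ≤ 9 ✓
(7, 1, 14) → min 1  ≤ 9 ✓
(1, 14, 0) → min 0  ≤ 9 ✓
(14, 0, 4) → min 0  ≤ 9 ✓
(0, 4, 8) → min 0  ≤ 9 ✓
(4, 8, 14) → min 4  ≤ 9 ✓
(8, 14, 19) → min 8  ≤ 9 ✓
(14, 19, 3) → min 3  ≤ 9 ✓
(19, 3, 7) → min 3  ≤ 9 ✓
(3, 7, 8) → min 3  ≤ 9 ✓
(7, 8, 15) → min 7  ≤ 9 ✓
(8, 15, 8) → min 8  ≤ 9 ✓
(15, 8, 14) → min 8  ≤ 9 ✓
(8, 14, 17) → min 8  ≤ 9 ✓
(14, 17, 14) → min 14
(17, 14, 14) → min 14
(14, 14, 16) → min 14
16 windows satisfy the condition.

16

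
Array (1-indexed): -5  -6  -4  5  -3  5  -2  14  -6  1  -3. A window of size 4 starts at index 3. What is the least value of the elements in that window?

Elements at indices 3..6: -4, 5, -3, 5
min(-4, 5, -3, 5) = -4

-4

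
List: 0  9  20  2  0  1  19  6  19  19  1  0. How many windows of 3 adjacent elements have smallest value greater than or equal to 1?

5

(0, 9, 20) → min 0
(9, 20, 2) → min 2  ≥ 1 ✓
(20, 2, 0) → min 0
(2, 0, 1) → min 0
(0, 1, 19) → min 0
(1, 19, 6) → min 1  ≥ 1 ✓
(19, 6, 19) → min 6  ≥ 1 ✓
(6, 19, 19) → min 6  ≥ 1 ✓
(19, 19, 1) → min 1  ≥ 1 ✓
(19, 1, 0) → min 0
5 windows satisfy the condition.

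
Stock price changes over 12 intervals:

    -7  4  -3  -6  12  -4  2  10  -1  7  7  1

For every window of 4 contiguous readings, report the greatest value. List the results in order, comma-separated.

-7 4 -3 -6 → max 4
4 -3 -6 12 → max 12
-3 -6 12 -4 → max 12
-6 12 -4 2 → max 12
12 -4 2 10 → max 12
-4 2 10 -1 → max 10
2 10 -1 7 → max 10
10 -1 7 7 → max 10
-1 7 7 1 → max 7

4, 12, 12, 12, 12, 10, 10, 10, 7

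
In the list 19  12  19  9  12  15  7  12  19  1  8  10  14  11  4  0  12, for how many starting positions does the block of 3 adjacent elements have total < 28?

[19, 12, 19] → sum 50
[12, 19, 9] → sum 40
[19, 9, 12] → sum 40
[9, 12, 15] → sum 36
[12, 15, 7] → sum 34
[15, 7, 12] → sum 34
[7, 12, 19] → sum 38
[12, 19, 1] → sum 32
[19, 1, 8] → sum 28
[1, 8, 10] → sum 19  < 28 ✓
[8, 10, 14] → sum 32
[10, 14, 11] → sum 35
[14, 11, 4] → sum 29
[11, 4, 0] → sum 15  < 28 ✓
[4, 0, 12] → sum 16  < 28 ✓
3 windows satisfy the condition.

3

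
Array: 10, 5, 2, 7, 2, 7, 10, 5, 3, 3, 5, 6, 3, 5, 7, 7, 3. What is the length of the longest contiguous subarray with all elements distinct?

[10] len 1
[10, 5] len 2
[10, 5, 2] len 3
[10, 5, 2, 7] len 4
[7, 2] len 2
[2, 7] len 2
[2, 7, 10] len 3
[2, 7, 10, 5] len 4
[2, 7, 10, 5, 3] len 5
[3] len 1
[3, 5] len 2
[3, 5, 6] len 3
[5, 6, 3] len 3
[6, 3, 5] len 3
[6, 3, 5, 7] len 4
[7] len 1
[7, 3] len 2
Longest all-distinct length: 5.

5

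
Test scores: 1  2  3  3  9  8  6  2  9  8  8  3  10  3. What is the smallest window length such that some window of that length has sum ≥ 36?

add 1: running sum 1 < 36
add 2: running sum 3 < 36
add 3: running sum 6 < 36
add 3: running sum 9 < 36
add 9: running sum 18 < 36
add 8: running sum 26 < 36
add 6: running sum 32 < 36
add 2: running sum 34 < 36
add 9: shortest ending here [3, 9, 8, 6, 2, 9] sum 37, len 6
add 8: shortest ending here [9, 8, 6, 2, 9, 8] sum 42, len 6
add 8: shortest ending here [8, 6, 2, 9, 8, 8] sum 41, len 6
add 3: shortest ending here [6, 2, 9, 8, 8, 3] sum 36, len 6
add 10: shortest ending here [9, 8, 8, 3, 10] sum 38, len 5
add 3: shortest ending here [9, 8, 8, 3, 10, 3] sum 41, len 6
Shortest qualifying length: 5.

5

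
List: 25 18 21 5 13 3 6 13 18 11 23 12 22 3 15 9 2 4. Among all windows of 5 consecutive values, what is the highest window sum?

86

25 18 21 5 13 → sum 82
18 21 5 13 3 → sum 60
21 5 13 3 6 → sum 48
5 13 3 6 13 → sum 40
13 3 6 13 18 → sum 53
3 6 13 18 11 → sum 51
6 13 18 11 23 → sum 71
13 18 11 23 12 → sum 77
18 11 23 12 22 → sum 86
11 23 12 22 3 → sum 71
23 12 22 3 15 → sum 75
12 22 3 15 9 → sum 61
22 3 15 9 2 → sum 51
3 15 9 2 4 → sum 33
Highest of these is 86.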